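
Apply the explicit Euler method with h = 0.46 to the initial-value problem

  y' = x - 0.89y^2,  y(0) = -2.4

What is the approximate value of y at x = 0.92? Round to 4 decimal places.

Euler: y_{n+1} = y_n + h·f(x_n, y_n).
x=0.000000, y=-2.400000: f=-5.126400 → y ← -2.400000 + 0.46·(-5.126400) = -4.758144
x=0.460000, y=-4.758144: f=-19.689542 → y ← -4.758144 + 0.46·(-19.689542) = -13.815333
y(0.92) ≈ -13.8153

-13.8153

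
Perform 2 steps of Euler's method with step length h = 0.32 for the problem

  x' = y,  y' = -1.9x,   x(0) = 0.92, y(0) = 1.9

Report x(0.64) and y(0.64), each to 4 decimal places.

1.9570, 0.4116

Euler on (x,y): x_{n+1} = x_n + h·x', y_{n+1} = y_n + h·y'.
0.000000: (0.920000, 1.900000); f=(1.900000, -1.748000) → (1.528000, 1.340640)
0.320000: (1.528000, 1.340640); f=(1.340640, -2.903200) → (1.957005, 0.411616)
(x(0.64), y(0.64)) ≈ (1.9570, 0.4116)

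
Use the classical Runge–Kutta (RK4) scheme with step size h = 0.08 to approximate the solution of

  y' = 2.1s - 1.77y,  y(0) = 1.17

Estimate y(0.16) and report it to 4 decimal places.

RK4: k1 = f(s_n, y_n); k2 = f(s_n + h/2, y_n + (h/2)·k1); k3 = f(s_n + h/2, y_n + (h/2)·k2); k4 = f(s_n + h, y_n + h·k3); y_{n+1} = y_n + (h/6)·(k1 + 2k2 + 2k3 + k4).
s=0.000000, y=1.170000:
  k1 = f(0.000000, 1.170000) = -2.070900
  k2 = f(0.040000, 1.087164) = -1.840280
  k3 = f(0.040000, 1.096389) = -1.856608
  k4 = f(0.080000, 1.021471) = -1.640004
  y ← 1.170000 + (0.08/6)·(k1 + 2k2 + 2k3 + k4) = 1.021938
s=0.080000, y=1.021938:
  k1 = f(0.080000, 1.021938) = -1.640830
  k2 = f(0.120000, 0.956304) = -1.440659
  k3 = f(0.120000, 0.964311) = -1.454831
  k4 = f(0.160000, 0.905551) = -1.266825
  y ← 1.021938 + (0.08/6)·(k1 + 2k2 + 2k3 + k4) = 0.905956
y(0.16) ≈ 0.9060

0.9060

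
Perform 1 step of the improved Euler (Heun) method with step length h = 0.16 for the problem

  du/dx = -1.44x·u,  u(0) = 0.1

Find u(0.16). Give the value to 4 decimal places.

Heun: k1 = f(x_n, u_n); k2 = f(x_n + h, u_n + h·k1); u_{n+1} = u_n + (h/2)·(k1 + k2).
x=0.000000, u=0.100000:
  k1 = f(0.000000, 0.100000) = 0.000000
  k2 = f(0.160000, 0.100000) = -0.023040
  u ← 0.100000 + (0.16/2)·(0.000000 + (-0.023040)) = 0.098157
u(0.16) ≈ 0.0982

0.0982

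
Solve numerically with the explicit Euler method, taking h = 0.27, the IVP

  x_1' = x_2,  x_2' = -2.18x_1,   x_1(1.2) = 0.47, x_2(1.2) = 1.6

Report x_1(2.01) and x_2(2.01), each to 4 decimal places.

1.4733, 0.0512

Euler on (x_1,x_2): x_1_{n+1} = x_1_n + h·x_1', x_2_{n+1} = x_2_n + h·x_2'.
1.200000: (0.470000, 1.600000); f=(1.600000, -1.024600) → (0.902000, 1.323358)
1.470000: (0.902000, 1.323358); f=(1.323358, -1.966360) → (1.259307, 0.792441)
1.740000: (1.259307, 0.792441); f=(0.792441, -2.745289) → (1.473266, 0.051213)
(x_1(2.01), x_2(2.01)) ≈ (1.4733, 0.0512)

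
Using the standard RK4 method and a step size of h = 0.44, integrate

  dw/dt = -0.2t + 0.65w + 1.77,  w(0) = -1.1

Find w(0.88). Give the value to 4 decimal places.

RK4: k1 = f(t_n, w_n); k2 = f(t_n + h/2, w_n + (h/2)·k1); k3 = f(t_n + h/2, w_n + (h/2)·k2); k4 = f(t_n + h, w_n + h·k3); w_{n+1} = w_n + (h/6)·(k1 + 2k2 + 2k3 + k4).
t=0.000000, w=-1.100000:
  k1 = f(0.000000, -1.100000) = 1.055000
  k2 = f(0.220000, -0.867900) = 1.161865
  k3 = f(0.220000, -0.844390) = 1.177147
  k4 = f(0.440000, -0.582055) = 1.303664
  w ← -1.100000 + (0.44/6)·(k1 + 2k2 + 2k3 + k4) = -0.583976
t=0.440000, w=-0.583976:
  k1 = f(0.440000, -0.583976) = 1.302415
  k2 = f(0.660000, -0.297445) = 1.444661
  k3 = f(0.660000, -0.266151) = 1.465002
  k4 = f(0.880000, 0.060625) = 1.633406
  w ← -0.583976 + (0.44/6)·(k1 + 2k2 + 2k3 + k4) = 0.058068
w(0.88) ≈ 0.0581

0.0581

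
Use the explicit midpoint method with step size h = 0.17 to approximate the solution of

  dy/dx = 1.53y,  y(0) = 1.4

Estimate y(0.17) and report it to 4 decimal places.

1.8115

Midpoint: k1 = f(x_n, y_n); k2 = f(x_n + h/2, y_n + (h/2)·k1); y_{n+1} = y_n + h·k2.
x=0.000000, y=1.400000:
  k1 = f(0.000000, 1.400000) = 2.142000
  k2 = f(0.085000, 1.582070) = 2.420567
  y ← 1.400000 + 0.17·2.420567 = 1.811496
y(0.17) ≈ 1.8115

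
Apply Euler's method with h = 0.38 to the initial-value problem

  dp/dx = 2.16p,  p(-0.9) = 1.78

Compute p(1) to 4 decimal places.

Euler: p_{n+1} = p_n + h·f(x_n, p_n).
x=-0.900000, p=1.780000: f=3.844800 → p ← 1.780000 + 0.38·3.844800 = 3.241024
x=-0.520000, p=3.241024: f=7.000612 → p ← 3.241024 + 0.38·7.000612 = 5.901256
x=-0.140000, p=5.901256: f=12.746714 → p ← 5.901256 + 0.38·12.746714 = 10.745008
x=0.240000, p=10.745008: f=23.209217 → p ← 10.745008 + 0.38·23.209217 = 19.564510
x=0.620000, p=19.564510: f=42.259342 → p ← 19.564510 + 0.38·42.259342 = 35.623060
p(1) ≈ 35.6231

35.6231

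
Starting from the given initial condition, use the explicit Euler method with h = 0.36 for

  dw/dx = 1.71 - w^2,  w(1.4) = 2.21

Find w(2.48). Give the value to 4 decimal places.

Euler: w_{n+1} = w_n + h·f(x_n, w_n).
x=1.400000, w=2.210000: f=-3.174100 → w ← 2.210000 + 0.36·(-3.174100) = 1.067324
x=1.760000, w=1.067324: f=0.570819 → w ← 1.067324 + 0.36·0.570819 = 1.272819
x=2.120000, w=1.272819: f=0.089932 → w ← 1.272819 + 0.36·0.089932 = 1.305194
w(2.48) ≈ 1.3052

1.3052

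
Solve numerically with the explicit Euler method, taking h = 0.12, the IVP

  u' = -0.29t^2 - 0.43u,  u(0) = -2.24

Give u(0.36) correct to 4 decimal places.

Euler: u_{n+1} = u_n + h·f(t_n, u_n).
t=0.000000, u=-2.240000: f=0.963200 → u ← -2.240000 + 0.12·0.963200 = -2.124416
t=0.120000, u=-2.124416: f=0.909323 → u ← -2.124416 + 0.12·0.909323 = -2.015297
t=0.240000, u=-2.015297: f=0.849874 → u ← -2.015297 + 0.12·0.849874 = -1.913312
u(0.36) ≈ -1.9133

-1.9133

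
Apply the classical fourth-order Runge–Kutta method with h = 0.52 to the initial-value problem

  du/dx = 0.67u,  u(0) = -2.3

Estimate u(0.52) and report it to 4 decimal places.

RK4: k1 = f(x_n, u_n); k2 = f(x_n + h/2, u_n + (h/2)·k1); k3 = f(x_n + h/2, u_n + (h/2)·k2); k4 = f(x_n + h, u_n + h·k3); u_{n+1} = u_n + (h/6)·(k1 + 2k2 + 2k3 + k4).
x=0.000000, u=-2.300000:
  k1 = f(0.000000, -2.300000) = -1.541000
  k2 = f(0.260000, -2.700660) = -1.809442
  k3 = f(0.260000, -2.770455) = -1.856205
  k4 = f(0.520000, -3.265227) = -2.187702
  u ← -2.300000 + (0.52/6)·(k1 + 2k2 + 2k3 + k4) = -3.258533
u(0.52) ≈ -3.2585

-3.2585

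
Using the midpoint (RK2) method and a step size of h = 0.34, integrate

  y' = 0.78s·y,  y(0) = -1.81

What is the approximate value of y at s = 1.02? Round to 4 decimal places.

Midpoint: k1 = f(s_n, y_n); k2 = f(s_n + h/2, y_n + (h/2)·k1); y_{n+1} = y_n + h·k2.
s=0.000000, y=-1.810000:
  k1 = f(0.000000, -1.810000) = 0.000000
  k2 = f(0.170000, -1.810000) = -0.240006
  y ← -1.810000 + 0.34·(-0.240006) = -1.891602
s=0.340000, y=-1.891602:
  k1 = f(0.340000, -1.891602) = -0.501653
  k2 = f(0.510000, -1.976883) = -0.786404
  y ← -1.891602 + 0.34·(-0.786404) = -2.158979
s=0.680000, y=-2.158979:
  k1 = f(0.680000, -2.158979) = -1.145123
  k2 = f(0.850000, -2.353650) = -1.560470
  y ← -2.158979 + 0.34·(-1.560470) = -2.689539
y(1.02) ≈ -2.6895

-2.6895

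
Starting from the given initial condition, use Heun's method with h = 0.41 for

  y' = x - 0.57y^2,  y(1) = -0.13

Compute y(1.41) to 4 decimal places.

Heun: k1 = f(x_n, y_n); k2 = f(x_n + h, y_n + h·k1); y_{n+1} = y_n + (h/2)·(k1 + k2).
x=1.000000, y=-0.130000:
  k1 = f(1.000000, -0.130000) = 0.990367
  k2 = f(1.410000, 0.276050) = 1.366564
  y ← -0.130000 + (0.41/2)·(0.990367 + 1.366564) = 0.353171
y(1.41) ≈ 0.3532

0.3532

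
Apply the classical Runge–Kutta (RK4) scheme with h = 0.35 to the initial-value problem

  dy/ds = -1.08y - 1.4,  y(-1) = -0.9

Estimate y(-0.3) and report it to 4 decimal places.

RK4: k1 = f(s_n, y_n); k2 = f(s_n + h/2, y_n + (h/2)·k1); k3 = f(s_n + h/2, y_n + (h/2)·k2); k4 = f(s_n + h, y_n + h·k3); y_{n+1} = y_n + (h/6)·(k1 + 2k2 + 2k3 + k4).
s=-1.000000, y=-0.900000:
  k1 = f(-1.000000, -0.900000) = -0.428000
  k2 = f(-0.825000, -0.974900) = -0.347108
  k3 = f(-0.825000, -0.960744) = -0.362397
  k4 = f(-0.650000, -1.026839) = -0.291014
  y ← -0.900000 + (0.35/6)·(k1 + 2k2 + 2k3 + k4) = -1.024718
s=-0.650000, y=-1.024718:
  k1 = f(-0.650000, -1.024718) = -0.293305
  k2 = f(-0.475000, -1.076046) = -0.237870
  k3 = f(-0.475000, -1.066345) = -0.248347
  k4 = f(-0.300000, -1.111640) = -0.199429
  y ← -1.024718 + (0.35/6)·(k1 + 2k2 + 2k3 + k4) = -1.110186
y(-0.3) ≈ -1.1102

-1.1102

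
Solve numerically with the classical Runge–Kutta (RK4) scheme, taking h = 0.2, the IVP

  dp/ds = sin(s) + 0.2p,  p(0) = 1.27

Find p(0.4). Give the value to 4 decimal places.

1.4569

RK4: k1 = f(s_n, p_n); k2 = f(s_n + h/2, p_n + (h/2)·k1); k3 = f(s_n + h/2, p_n + (h/2)·k2); k4 = f(s_n + h, p_n + h·k3); p_{n+1} = p_n + (h/6)·(k1 + 2k2 + 2k3 + k4).
s=0.000000, p=1.270000:
  k1 = f(0.000000, 1.270000) = 0.254000
  k2 = f(0.100000, 1.295400) = 0.358913
  k3 = f(0.100000, 1.305891) = 0.361012
  k4 = f(0.200000, 1.342202) = 0.467110
  p ← 1.270000 + (0.2/6)·(k1 + 2k2 + 2k3 + k4) = 1.342032
s=0.200000, p=1.342032:
  k1 = f(0.200000, 1.342032) = 0.467076
  k2 = f(0.300000, 1.388740) = 0.573268
  k3 = f(0.300000, 1.399359) = 0.575392
  k4 = f(0.400000, 1.457110) = 0.680840
  p ← 1.342032 + (0.2/6)·(k1 + 2k2 + 2k3 + k4) = 1.456873
p(0.4) ≈ 1.4569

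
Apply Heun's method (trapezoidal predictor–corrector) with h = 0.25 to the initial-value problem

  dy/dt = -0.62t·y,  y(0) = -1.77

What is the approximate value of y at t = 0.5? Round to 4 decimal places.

-1.6374

Heun: k1 = f(t_n, y_n); k2 = f(t_n + h, y_n + h·k1); y_{n+1} = y_n + (h/2)·(k1 + k2).
t=0.000000, y=-1.770000:
  k1 = f(0.000000, -1.770000) = 0.000000
  k2 = f(0.250000, -1.770000) = 0.274350
  y ← -1.770000 + (0.25/2)·(0.000000 + 0.274350) = -1.735706
t=0.250000, y=-1.735706:
  k1 = f(0.250000, -1.735706) = 0.269034
  k2 = f(0.500000, -1.668448) = 0.517219
  y ← -1.735706 + (0.25/2)·(0.269034 + 0.517219) = -1.637425
y(0.5) ≈ -1.6374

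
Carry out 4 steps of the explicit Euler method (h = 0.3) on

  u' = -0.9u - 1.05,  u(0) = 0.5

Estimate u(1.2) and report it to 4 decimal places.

-0.6934

Euler: u_{n+1} = u_n + h·f(t_n, u_n).
t=0.000000, u=0.500000: f=-1.500000 → u ← 0.500000 + 0.3·(-1.500000) = 0.050000
t=0.300000, u=0.050000: f=-1.095000 → u ← 0.050000 + 0.3·(-1.095000) = -0.278500
t=0.600000, u=-0.278500: f=-0.799350 → u ← -0.278500 + 0.3·(-0.799350) = -0.518305
t=0.900000, u=-0.518305: f=-0.583526 → u ← -0.518305 + 0.3·(-0.583526) = -0.693363
u(1.2) ≈ -0.6934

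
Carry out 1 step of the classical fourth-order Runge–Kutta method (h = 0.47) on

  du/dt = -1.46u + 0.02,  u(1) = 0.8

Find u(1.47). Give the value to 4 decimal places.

RK4: k1 = f(t_n, u_n); k2 = f(t_n + h/2, u_n + (h/2)·k1); k3 = f(t_n + h/2, u_n + (h/2)·k2); k4 = f(t_n + h, u_n + h·k3); u_{n+1} = u_n + (h/6)·(k1 + 2k2 + 2k3 + k4).
t=1.000000, u=0.800000:
  k1 = f(1.000000, 0.800000) = -1.148000
  k2 = f(1.235000, 0.530220) = -0.754121
  k3 = f(1.235000, 0.622782) = -0.889261
  k4 = f(1.470000, 0.382047) = -0.537789
  u ← 0.800000 + (0.47/6)·(k1 + 2k2 + 2k3 + k4) = 0.410483
u(1.47) ≈ 0.4105

0.4105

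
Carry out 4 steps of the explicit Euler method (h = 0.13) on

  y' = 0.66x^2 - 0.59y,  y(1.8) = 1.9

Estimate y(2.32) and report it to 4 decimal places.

Euler: y_{n+1} = y_n + h·f(x_n, y_n).
x=1.800000, y=1.900000: f=1.017400 → y ← 1.900000 + 0.13·1.017400 = 2.032262
x=1.930000, y=2.032262: f=1.259399 → y ← 2.032262 + 0.13·1.259399 = 2.195984
x=2.060000, y=2.195984: f=1.505145 → y ← 2.195984 + 0.13·1.505145 = 2.391653
x=2.190000, y=2.391653: f=1.754351 → y ← 2.391653 + 0.13·1.754351 = 2.619718
y(2.32) ≈ 2.6197

2.6197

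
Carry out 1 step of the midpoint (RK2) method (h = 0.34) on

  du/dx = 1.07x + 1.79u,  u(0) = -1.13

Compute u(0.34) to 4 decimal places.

Midpoint: k1 = f(x_n, u_n); k2 = f(x_n + h/2, u_n + (h/2)·k1); u_{n+1} = u_n + h·k2.
x=0.000000, u=-1.130000:
  k1 = f(0.000000, -1.130000) = -2.022700
  k2 = f(0.170000, -1.473859) = -2.456308
  u ← -1.130000 + 0.34·(-2.456308) = -1.965145
u(0.34) ≈ -1.9651

-1.9651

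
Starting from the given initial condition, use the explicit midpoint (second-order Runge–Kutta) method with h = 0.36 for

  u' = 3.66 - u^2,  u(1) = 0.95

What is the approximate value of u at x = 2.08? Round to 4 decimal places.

1.8087

Midpoint: k1 = f(x_n, u_n); k2 = f(x_n + h/2, u_n + (h/2)·k1); u_{n+1} = u_n + h·k2.
x=1.000000, u=0.950000:
  k1 = f(1.000000, 0.950000) = 2.757500
  k2 = f(1.180000, 1.446350) = 1.568072
  u ← 0.950000 + 0.36·1.568072 = 1.514506
x=1.360000, u=1.514506:
  k1 = f(1.360000, 1.514506) = 1.366272
  k2 = f(1.540000, 1.760435) = 0.560869
  u ← 1.514506 + 0.36·0.560869 = 1.716419
x=1.720000, u=1.716419:
  k1 = f(1.720000, 1.716419) = 0.713907
  k2 = f(1.900000, 1.844922) = 0.256263
  u ← 1.716419 + 0.36·0.256263 = 1.808673
u(2.08) ≈ 1.8087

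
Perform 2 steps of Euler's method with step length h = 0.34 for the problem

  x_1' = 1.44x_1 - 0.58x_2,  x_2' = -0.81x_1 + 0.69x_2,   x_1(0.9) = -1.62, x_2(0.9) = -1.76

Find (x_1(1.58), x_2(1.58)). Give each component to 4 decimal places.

-2.7371, -1.5628

Euler on (x_1,x_2): x_1_{n+1} = x_1_n + h·x_1', x_2_{n+1} = x_2_n + h·x_2'.
0.900000: (-1.620000, -1.760000); f=(-1.312000, 0.097800) → (-2.066080, -1.726748)
1.240000: (-2.066080, -1.726748); f=(-1.973641, 0.482069) → (-2.737118, -1.562845)
(x_1(1.58), x_2(1.58)) ≈ (-2.7371, -1.5628)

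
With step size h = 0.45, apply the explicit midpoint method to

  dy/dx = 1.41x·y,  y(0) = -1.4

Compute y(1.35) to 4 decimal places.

-4.5695

Midpoint: k1 = f(x_n, y_n); k2 = f(x_n + h/2, y_n + (h/2)·k1); y_{n+1} = y_n + h·k2.
x=0.000000, y=-1.400000:
  k1 = f(0.000000, -1.400000) = 0.000000
  k2 = f(0.225000, -1.400000) = -0.444150
  y ← -1.400000 + 0.45·(-0.444150) = -1.599867
x=0.450000, y=-1.599867:
  k1 = f(0.450000, -1.599867) = -1.015116
  k2 = f(0.675000, -1.828269) = -1.740055
  y ← -1.599867 + 0.45·(-1.740055) = -2.382892
x=0.900000, y=-2.382892:
  k1 = f(0.900000, -2.382892) = -3.023890
  k2 = f(1.125000, -3.063267) = -4.859108
  y ← -2.382892 + 0.45·(-4.859108) = -4.569491
y(1.35) ≈ -4.5695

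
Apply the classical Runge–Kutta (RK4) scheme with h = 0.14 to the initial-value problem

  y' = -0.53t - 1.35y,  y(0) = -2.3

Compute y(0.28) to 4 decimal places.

RK4: k1 = f(t_n, y_n); k2 = f(t_n + h/2, y_n + (h/2)·k1); k3 = f(t_n + h/2, y_n + (h/2)·k2); k4 = f(t_n + h, y_n + h·k3); y_{n+1} = y_n + (h/6)·(k1 + 2k2 + 2k3 + k4).
t=0.000000, y=-2.300000:
  k1 = f(0.000000, -2.300000) = 3.105000
  k2 = f(0.070000, -2.082650) = 2.774477
  k3 = f(0.070000, -2.105787) = 2.805712
  k4 = f(0.140000, -1.907200) = 2.500520
  y ← -2.300000 + (0.14/6)·(k1 + 2k2 + 2k3 + k4) = -1.908796
t=0.140000, y=-1.908796:
  k1 = f(0.140000, -1.908796) = 2.502674
  k2 = f(0.210000, -1.733608) = 2.229071
  k3 = f(0.210000, -1.752761) = 2.254927
  k4 = f(0.280000, -1.593106) = 2.002293
  y ← -1.908796 + (0.14/6)·(k1 + 2k2 + 2k3 + k4) = -1.594427
y(0.28) ≈ -1.5944

-1.5944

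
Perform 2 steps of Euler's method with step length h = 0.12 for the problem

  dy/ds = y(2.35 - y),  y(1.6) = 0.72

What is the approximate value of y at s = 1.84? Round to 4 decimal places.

1.0147

Euler: y_{n+1} = y_n + h·f(s_n, y_n).
s=1.600000, y=0.720000: f=1.173600 → y ← 0.720000 + 0.12·1.173600 = 0.860832
s=1.720000, y=0.860832: f=1.281923 → y ← 0.860832 + 0.12·1.281923 = 1.014663
y(1.84) ≈ 1.0147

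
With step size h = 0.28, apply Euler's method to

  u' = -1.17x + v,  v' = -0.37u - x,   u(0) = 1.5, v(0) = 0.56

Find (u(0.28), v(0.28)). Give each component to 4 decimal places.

1.6568, 0.4046

Euler on (u,v): u_{n+1} = u_n + h·u', v_{n+1} = v_n + h·v'.
0.000000: (1.500000, 0.560000); f=(0.560000, -0.555000) → (1.656800, 0.404600)
(u(0.28), v(0.28)) ≈ (1.6568, 0.4046)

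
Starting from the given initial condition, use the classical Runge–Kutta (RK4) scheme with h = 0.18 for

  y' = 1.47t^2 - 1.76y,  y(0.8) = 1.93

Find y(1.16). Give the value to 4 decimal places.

RK4: k1 = f(t_n, y_n); k2 = f(t_n + h/2, y_n + (h/2)·k1); k3 = f(t_n + h/2, y_n + (h/2)·k2); k4 = f(t_n + h, y_n + h·k3); y_{n+1} = y_n + (h/6)·(k1 + 2k2 + 2k3 + k4).
t=0.800000, y=1.930000:
  k1 = f(0.800000, 1.930000) = -2.456000
  k2 = f(0.890000, 1.708960) = -1.843383
  k3 = f(0.890000, 1.764096) = -1.940421
  k4 = f(0.980000, 1.580724) = -1.370287
  y ← 1.930000 + (0.18/6)·(k1 + 2k2 + 2k3 + k4) = 1.588183
t=0.980000, y=1.588183:
  k1 = f(0.980000, 1.588183) = -1.383414
  k2 = f(1.070000, 1.463676) = -0.893067
  k3 = f(1.070000, 1.507807) = -0.970738
  k4 = f(1.160000, 1.413450) = -0.509641
  y ← 1.588183 + (0.18/6)·(k1 + 2k2 + 2k3 + k4) = 1.419563
y(1.16) ≈ 1.4196

1.4196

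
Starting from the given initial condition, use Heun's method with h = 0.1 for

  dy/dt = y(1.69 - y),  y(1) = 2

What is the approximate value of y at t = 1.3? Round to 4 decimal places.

1.8648

Heun: k1 = f(t_n, y_n); k2 = f(t_n + h, y_n + h·k1); y_{n+1} = y_n + (h/2)·(k1 + k2).
t=1.000000, y=2.000000:
  k1 = f(1.000000, 2.000000) = -0.620000
  k2 = f(1.100000, 1.938000) = -0.480624
  y ← 2.000000 + (0.1/2)·(-0.620000 + (-0.480624)) = 1.944969
t=1.100000, y=1.944969:
  k1 = f(1.100000, 1.944969) = -0.495906
  k2 = f(1.200000, 1.895378) = -0.389269
  y ← 1.944969 + (0.1/2)·(-0.495906 + (-0.389269)) = 1.900710
t=1.200000, y=1.900710:
  k1 = f(1.200000, 1.900710) = -0.400499
  k2 = f(1.300000, 1.860660) = -0.317541
  y ← 1.900710 + (0.1/2)·(-0.400499 + (-0.317541)) = 1.864808
y(1.3) ≈ 1.8648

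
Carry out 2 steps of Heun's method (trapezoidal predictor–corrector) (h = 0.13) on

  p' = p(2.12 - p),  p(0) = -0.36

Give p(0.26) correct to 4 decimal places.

-0.7042

Heun: k1 = f(t_n, p_n); k2 = f(t_n + h, p_n + h·k1); p_{n+1} = p_n + (h/2)·(k1 + k2).
t=0.000000, p=-0.360000:
  k1 = f(0.000000, -0.360000) = -0.892800
  k2 = f(0.130000, -0.476064) = -1.235893
  p ← -0.360000 + (0.13/2)·(-0.892800 + (-1.235893)) = -0.498365
t=0.130000, p=-0.498365:
  k1 = f(0.130000, -0.498365) = -1.304902
  k2 = f(0.260000, -0.668002) = -1.862392
  p ← -0.498365 + (0.13/2)·(-1.304902 + (-1.862392)) = -0.704239
p(0.26) ≈ -0.7042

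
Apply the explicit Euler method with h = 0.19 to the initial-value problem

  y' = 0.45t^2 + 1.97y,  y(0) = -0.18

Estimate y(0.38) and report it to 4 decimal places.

-0.3369

Euler: y_{n+1} = y_n + h·f(t_n, y_n).
t=0.000000, y=-0.180000: f=-0.354600 → y ← -0.180000 + 0.19·(-0.354600) = -0.247374
t=0.190000, y=-0.247374: f=-0.471082 → y ← -0.247374 + 0.19·(-0.471082) = -0.336880
y(0.38) ≈ -0.3369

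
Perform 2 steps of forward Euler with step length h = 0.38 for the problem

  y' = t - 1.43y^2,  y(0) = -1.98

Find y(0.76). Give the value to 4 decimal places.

-13.1467

Euler: y_{n+1} = y_n + h·f(t_n, y_n).
t=0.000000, y=-1.980000: f=-5.606172 → y ← -1.980000 + 0.38·(-5.606172) = -4.110345
t=0.380000, y=-4.110345: f=-23.779763 → y ← -4.110345 + 0.38·(-23.779763) = -13.146655
y(0.76) ≈ -13.1467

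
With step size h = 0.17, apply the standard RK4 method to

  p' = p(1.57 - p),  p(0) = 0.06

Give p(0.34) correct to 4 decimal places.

0.0996

RK4: k1 = f(s_n, p_n); k2 = f(s_n + h/2, p_n + (h/2)·k1); k3 = f(s_n + h/2, p_n + (h/2)·k2); k4 = f(s_n + h, p_n + h·k3); p_{n+1} = p_n + (h/6)·(k1 + 2k2 + 2k3 + k4).
s=0.000000, p=0.060000:
  k1 = f(0.000000, 0.060000) = 0.090600
  k2 = f(0.085000, 0.067701) = 0.101707
  k3 = f(0.085000, 0.068645) = 0.103061
  k4 = f(0.170000, 0.077520) = 0.115697
  p ← 0.060000 + (0.17/6)·(k1 + 2k2 + 2k3 + k4) = 0.077449
s=0.170000, p=0.077449:
  k1 = f(0.170000, 0.077449) = 0.115596
  k2 = f(0.255000, 0.087274) = 0.129404
  k3 = f(0.255000, 0.088448) = 0.131040
  k4 = f(0.340000, 0.099725) = 0.146624
  p ← 0.077449 + (0.17/6)·(k1 + 2k2 + 2k3 + k4) = 0.099637
p(0.34) ≈ 0.0996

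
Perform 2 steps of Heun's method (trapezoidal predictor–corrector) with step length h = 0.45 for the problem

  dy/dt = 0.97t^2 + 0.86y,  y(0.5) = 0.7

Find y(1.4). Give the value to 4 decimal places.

2.5955

Heun: k1 = f(t_n, y_n); k2 = f(t_n + h, y_n + h·k1); y_{n+1} = y_n + (h/2)·(k1 + k2).
t=0.500000, y=0.700000:
  k1 = f(0.500000, 0.700000) = 0.844500
  k2 = f(0.950000, 1.080025) = 1.804246
  y ← 0.700000 + (0.45/2)·(0.844500 + 1.804246) = 1.295968
t=0.950000, y=1.295968:
  k1 = f(0.950000, 1.295968) = 1.989957
  k2 = f(1.400000, 2.191449) = 3.785846
  y ← 1.295968 + (0.45/2)·(1.989957 + 3.785846) = 2.595524
y(1.4) ≈ 2.5955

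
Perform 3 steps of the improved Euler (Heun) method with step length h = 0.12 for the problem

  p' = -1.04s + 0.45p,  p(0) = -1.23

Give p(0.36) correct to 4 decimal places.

Heun: k1 = f(s_n, p_n); k2 = f(s_n + h, p_n + h·k1); p_{n+1} = p_n + (h/2)·(k1 + k2).
s=0.000000, p=-1.230000:
  k1 = f(0.000000, -1.230000) = -0.553500
  k2 = f(0.120000, -1.296420) = -0.708189
  p ← -1.230000 + (0.12/2)·(-0.553500 + (-0.708189)) = -1.305701
s=0.120000, p=-1.305701:
  k1 = f(0.120000, -1.305701) = -0.712366
  k2 = f(0.240000, -1.391185) = -0.875633
  p ← -1.305701 + (0.12/2)·(-0.712366 + (-0.875633)) = -1.400981
s=0.240000, p=-1.400981:
  k1 = f(0.240000, -1.400981) = -0.880042
  k2 = f(0.360000, -1.506586) = -1.052364
  p ← -1.400981 + (0.12/2)·(-0.880042 + (-1.052364)) = -1.516926
p(0.36) ≈ -1.5169

-1.5169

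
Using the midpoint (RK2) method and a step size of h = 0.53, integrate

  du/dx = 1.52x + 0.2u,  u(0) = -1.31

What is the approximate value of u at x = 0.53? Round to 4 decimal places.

Midpoint: k1 = f(x_n, u_n); k2 = f(x_n + h/2, u_n + (h/2)·k1); u_{n+1} = u_n + h·k2.
x=0.000000, u=-1.310000:
  k1 = f(0.000000, -1.310000) = -0.262000
  k2 = f(0.265000, -1.379430) = 0.126914
  u ← -1.310000 + 0.53·0.126914 = -1.242736
u(0.53) ≈ -1.2427

-1.2427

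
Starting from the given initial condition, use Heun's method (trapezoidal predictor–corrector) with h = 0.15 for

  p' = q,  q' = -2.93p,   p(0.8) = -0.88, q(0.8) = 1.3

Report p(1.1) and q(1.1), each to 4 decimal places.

-0.3878, 1.8780

Heun on (p,q): k1 = f(t_n, state_n); k2 = f(t_n + h, state_n + h·k1); state_{n+1} = state_n + (h/2)·(k1 + k2).
0.800000: (-0.880000, 1.300000)
  k1 = (1.300000, 2.578400)
  predictor → (-0.685000, 1.686760)
  k2 = (1.686760, 2.007050)
  → (-0.655993, 1.643909)
0.950000: (-0.655993, 1.643909)
  k1 = (1.643909, 1.922059)
  predictor → (-0.409407, 1.932218)
  k2 = (1.932218, 1.199562)
  → (-0.387784, 1.878030)
(p(1.1), q(1.1)) ≈ (-0.3878, 1.8780)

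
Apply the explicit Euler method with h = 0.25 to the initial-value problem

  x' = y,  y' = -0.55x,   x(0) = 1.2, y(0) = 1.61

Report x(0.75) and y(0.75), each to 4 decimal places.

Euler on (x,y): x_{n+1} = x_n + h·x', y_{n+1} = y_n + h·y'.
0.000000: (1.200000, 1.610000); f=(1.610000, -0.660000) → (1.602500, 1.445000)
0.250000: (1.602500, 1.445000); f=(1.445000, -0.881375) → (1.963750, 1.224656)
0.500000: (1.963750, 1.224656); f=(1.224656, -1.080063) → (2.269914, 0.954641)
(x(0.75), y(0.75)) ≈ (2.2699, 0.9546)

2.2699, 0.9546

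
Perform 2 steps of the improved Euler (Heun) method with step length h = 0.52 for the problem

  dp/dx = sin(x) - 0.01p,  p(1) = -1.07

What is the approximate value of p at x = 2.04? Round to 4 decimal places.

-0.0939

Heun: k1 = f(x_n, p_n); k2 = f(x_n + h, p_n + h·k1); p_{n+1} = p_n + (h/2)·(k1 + k2).
x=1.000000, p=-1.070000:
  k1 = f(1.000000, -1.070000) = 0.852171
  k2 = f(1.520000, -0.626871) = 1.004979
  p ← -1.070000 + (0.52/2)·(0.852171 + 1.004979) = -0.587141
x=1.520000, p=-0.587141:
  k1 = f(1.520000, -0.587141) = 1.004582
  k2 = f(2.040000, -0.064759) = 0.892576
  p ← -0.587141 + (0.52/2)·(1.004582 + 0.892576) = -0.093880
p(2.04) ≈ -0.0939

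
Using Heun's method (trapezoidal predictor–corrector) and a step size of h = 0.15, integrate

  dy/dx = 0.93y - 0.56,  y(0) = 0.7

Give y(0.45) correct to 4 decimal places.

0.7507

Heun: k1 = f(x_n, y_n); k2 = f(x_n + h, y_n + h·k1); y_{n+1} = y_n + (h/2)·(k1 + k2).
x=0.000000, y=0.700000:
  k1 = f(0.000000, 0.700000) = 0.091000
  k2 = f(0.150000, 0.713650) = 0.103694
  y ← 0.700000 + (0.15/2)·(0.091000 + 0.103694) = 0.714602
x=0.150000, y=0.714602:
  k1 = f(0.150000, 0.714602) = 0.104580
  k2 = f(0.300000, 0.730289) = 0.119169
  y ← 0.714602 + (0.15/2)·(0.104580 + 0.119169) = 0.731383
x=0.300000, y=0.731383:
  k1 = f(0.300000, 0.731383) = 0.120186
  k2 = f(0.450000, 0.749411) = 0.136952
  y ← 0.731383 + (0.15/2)·(0.120186 + 0.136952) = 0.750669
y(0.45) ≈ 0.7507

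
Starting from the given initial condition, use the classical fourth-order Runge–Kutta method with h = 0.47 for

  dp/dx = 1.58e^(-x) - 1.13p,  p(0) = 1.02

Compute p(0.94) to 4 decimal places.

0.8983

RK4: k1 = f(x_n, p_n); k2 = f(x_n + h/2, p_n + (h/2)·k1); k3 = f(x_n + h/2, p_n + (h/2)·k2); k4 = f(x_n + h, p_n + h·k3); p_{n+1} = p_n + (h/6)·(k1 + 2k2 + 2k3 + k4).
x=0.000000, p=1.020000:
  k1 = f(0.000000, 1.020000) = 0.427400
  k2 = f(0.235000, 1.120439) = -0.016994
  k3 = f(0.235000, 1.016006) = 0.101015
  k4 = f(0.470000, 1.067477) = -0.218745
  p ← 1.020000 + (0.47/6)·(k1 + 2k2 + 2k3 + k4) = 1.049508
x=0.470000, p=1.049508:
  k1 = f(0.470000, 1.049508) = -0.198440
  k2 = f(0.705000, 1.002874) = -0.352556
  k3 = f(0.705000, 0.966657) = -0.311631
  k4 = f(0.940000, 0.903041) = -0.403245
  p ← 1.049508 + (0.47/6)·(k1 + 2k2 + 2k3 + k4) = 0.898320
p(0.94) ≈ 0.8983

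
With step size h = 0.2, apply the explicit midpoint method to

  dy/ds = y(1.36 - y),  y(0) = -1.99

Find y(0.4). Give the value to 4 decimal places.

-14.0172

Midpoint: k1 = f(s_n, y_n); k2 = f(s_n + h/2, y_n + (h/2)·k1); y_{n+1} = y_n + h·k2.
s=0.000000, y=-1.990000:
  k1 = f(0.000000, -1.990000) = -6.666500
  k2 = f(0.100000, -2.656650) = -10.670833
  y ← -1.990000 + 0.2·(-10.670833) = -4.124167
s=0.200000, y=-4.124167:
  k1 = f(0.200000, -4.124167) = -22.617617
  k2 = f(0.300000, -6.385928) = -49.464944
  y ← -4.124167 + 0.2·(-49.464944) = -14.017155
y(0.4) ≈ -14.0172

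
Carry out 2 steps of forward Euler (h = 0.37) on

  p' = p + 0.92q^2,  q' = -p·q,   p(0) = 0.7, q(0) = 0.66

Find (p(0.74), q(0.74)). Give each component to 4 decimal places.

1.5984, 0.2887

Euler on (p,q): p_{n+1} = p_n + h·p', q_{n+1} = q_n + h·q'.
0.000000: (0.700000, 0.660000); f=(1.100752, -0.462000) → (1.107278, 0.489060)
0.370000: (1.107278, 0.489060); f=(1.327324, -0.541525) → (1.598388, 0.288696)
(p(0.74), q(0.74)) ≈ (1.5984, 0.2887)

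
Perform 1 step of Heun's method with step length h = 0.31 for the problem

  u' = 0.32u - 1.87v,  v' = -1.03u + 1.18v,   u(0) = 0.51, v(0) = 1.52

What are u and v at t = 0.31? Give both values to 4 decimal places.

-0.4757, 2.1177

Heun on (u,v): k1 = f(t_n, state_n); k2 = f(t_n + h, state_n + h·k1); state_{n+1} = state_n + (h/2)·(k1 + k2).
0.000000: (0.510000, 1.520000)
  k1 = (-2.679200, 1.268300)
  predictor → (-0.320552, 1.913173)
  k2 = (-3.680210, 2.587713)
  → (-0.475709, 2.117682)
(u(0.31), v(0.31)) ≈ (-0.4757, 2.1177)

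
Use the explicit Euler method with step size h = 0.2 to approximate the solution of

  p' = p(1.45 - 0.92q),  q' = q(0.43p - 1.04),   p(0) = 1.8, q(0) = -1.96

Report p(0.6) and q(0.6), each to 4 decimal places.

Euler on (p,q): p_{n+1} = p_n + h·p', q_{n+1} = q_n + h·q'.
0.000000: (1.800000, -1.960000); f=(5.855760, 0.521360) → (2.971152, -1.855728)
0.200000: (2.971152, -1.855728); f=(9.380728, -0.440912) → (4.847298, -1.943910)
0.400000: (4.847298, -1.943910); f=(15.697477, -2.030100) → (7.986793, -2.349930)
(p(0.6), q(0.6)) ≈ (7.9868, -2.3499)

7.9868, -2.3499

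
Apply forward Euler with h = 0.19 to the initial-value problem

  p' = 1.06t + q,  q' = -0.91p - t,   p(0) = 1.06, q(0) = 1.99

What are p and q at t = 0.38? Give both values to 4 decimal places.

1.8196, 1.5220

Euler on (p,q): p_{n+1} = p_n + h·p', q_{n+1} = q_n + h·q'.
0.000000: (1.060000, 1.990000); f=(1.990000, -0.964600) → (1.438100, 1.806726)
0.190000: (1.438100, 1.806726); f=(2.008126, -1.498671) → (1.819644, 1.521979)
(p(0.38), q(0.38)) ≈ (1.8196, 1.5220)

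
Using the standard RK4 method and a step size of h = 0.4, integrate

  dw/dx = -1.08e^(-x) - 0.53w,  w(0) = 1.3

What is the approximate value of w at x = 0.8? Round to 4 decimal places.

0.3795

RK4: k1 = f(x_n, w_n); k2 = f(x_n + h/2, w_n + (h/2)·k1); k3 = f(x_n + h/2, w_n + (h/2)·k2); k4 = f(x_n + h, w_n + h·k3); w_{n+1} = w_n + (h/6)·(k1 + 2k2 + 2k3 + k4).
x=0.000000, w=1.300000:
  k1 = f(0.000000, 1.300000) = -1.769000
  k2 = f(0.200000, 0.946200) = -1.385715
  k3 = f(0.200000, 1.022857) = -1.426343
  k4 = f(0.400000, 0.729463) = -1.110561
  w ← 1.300000 + (0.4/6)·(k1 + 2k2 + 2k3 + k4) = 0.733088
x=0.400000, w=0.733088:
  k1 = f(0.400000, 0.733088) = -1.112482
  k2 = f(0.600000, 0.510592) = -0.863330
  k3 = f(0.600000, 0.560422) = -0.889740
  k4 = f(0.800000, 0.377192) = -0.685187
  w ← 0.733088 + (0.4/6)·(k1 + 2k2 + 2k3 + k4) = 0.379501
w(0.8) ≈ 0.3795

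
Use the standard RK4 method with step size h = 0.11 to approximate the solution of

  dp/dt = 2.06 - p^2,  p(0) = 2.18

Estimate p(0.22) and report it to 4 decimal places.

1.7885

RK4: k1 = f(t_n, p_n); k2 = f(t_n + h/2, p_n + (h/2)·k1); k3 = f(t_n + h/2, p_n + (h/2)·k2); k4 = f(t_n + h, p_n + h·k3); p_{n+1} = p_n + (h/6)·(k1 + 2k2 + 2k3 + k4).
t=0.000000, p=2.180000:
  k1 = f(0.000000, 2.180000) = -2.692400
  k2 = f(0.055000, 2.031918) = -2.068691
  k3 = f(0.055000, 2.066222) = -2.209273
  k4 = f(0.110000, 1.936980) = -1.691891
  p ← 2.180000 + (0.11/6)·(k1 + 2k2 + 2k3 + k4) = 1.942763
t=0.110000, p=1.942763:
  k1 = f(0.110000, 1.942763) = -1.714327
  k2 = f(0.165000, 1.848475) = -1.356859
  k3 = f(0.165000, 1.868135) = -1.429930
  k4 = f(0.220000, 1.785470) = -1.127904
  p ← 1.942763 + (0.11/6)·(k1 + 2k2 + 2k3 + k4) = 1.788473
p(0.22) ≈ 1.7885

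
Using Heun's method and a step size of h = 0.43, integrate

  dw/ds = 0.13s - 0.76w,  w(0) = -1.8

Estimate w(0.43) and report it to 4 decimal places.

-1.2959

Heun: k1 = f(s_n, w_n); k2 = f(s_n + h, w_n + h·k1); w_{n+1} = w_n + (h/2)·(k1 + k2).
s=0.000000, w=-1.800000:
  k1 = f(0.000000, -1.800000) = 1.368000
  k2 = f(0.430000, -1.211760) = 0.976838
  w ← -1.800000 + (0.43/2)·(1.368000 + 0.976838) = -1.295860
w(0.43) ≈ -1.2959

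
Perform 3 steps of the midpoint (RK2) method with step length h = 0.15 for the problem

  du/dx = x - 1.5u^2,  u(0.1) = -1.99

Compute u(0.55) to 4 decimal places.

Midpoint: k1 = f(x_n, u_n); k2 = f(x_n + h/2, u_n + (h/2)·k1); u_{n+1} = u_n + h·k2.
x=0.100000, u=-1.990000:
  k1 = f(0.100000, -1.990000) = -5.840150
  k2 = f(0.175000, -2.428011) = -8.667858
  u ← -1.990000 + 0.15·(-8.667858) = -3.290179
x=0.250000, u=-3.290179:
  k1 = f(0.250000, -3.290179) = -15.987914
  k2 = f(0.325000, -4.489272) = -29.905348
  u ← -3.290179 + 0.15·(-29.905348) = -7.775981
x=0.400000, u=-7.775981:
  k1 = f(0.400000, -7.775981) = -90.298817
  k2 = f(0.475000, -14.548392) = -317.008569
  u ← -7.775981 + 0.15·(-317.008569) = -55.327266
u(0.55) ≈ -55.3273

-55.3273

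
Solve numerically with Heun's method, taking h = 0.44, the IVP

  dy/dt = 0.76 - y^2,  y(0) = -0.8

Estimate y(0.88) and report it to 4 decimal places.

Heun: k1 = f(t_n, y_n); k2 = f(t_n + h, y_n + h·k1); y_{n+1} = y_n + (h/2)·(k1 + k2).
t=0.000000, y=-0.800000:
  k1 = f(0.000000, -0.800000) = 0.120000
  k2 = f(0.440000, -0.747200) = 0.201692
  y ← -0.800000 + (0.44/2)·(0.120000 + 0.201692) = -0.729228
t=0.440000, y=-0.729228:
  k1 = f(0.440000, -0.729228) = 0.228227
  k2 = f(0.880000, -0.628808) = 0.364601
  y ← -0.729228 + (0.44/2)·(0.228227 + 0.364601) = -0.598806
y(0.88) ≈ -0.5988

-0.5988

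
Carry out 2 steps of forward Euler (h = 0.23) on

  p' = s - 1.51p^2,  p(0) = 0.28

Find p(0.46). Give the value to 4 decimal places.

0.2835

Euler: p_{n+1} = p_n + h·f(s_n, p_n).
s=0.000000, p=0.280000: f=-0.118384 → p ← 0.280000 + 0.23·(-0.118384) = 0.252772
s=0.230000, p=0.252772: f=0.133521 → p ← 0.252772 + 0.23·0.133521 = 0.283481
p(0.46) ≈ 0.2835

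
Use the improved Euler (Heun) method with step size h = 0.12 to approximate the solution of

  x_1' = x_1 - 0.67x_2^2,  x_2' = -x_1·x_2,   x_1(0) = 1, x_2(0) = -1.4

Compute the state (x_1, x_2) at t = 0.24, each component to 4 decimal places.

Heun on (x_1,x_2): k1 = f(t_n, state_n); k2 = f(t_n + h, state_n + h·k1); state_{n+1} = state_n + (h/2)·(k1 + k2).
0.000000: (1.000000, -1.400000)
  k1 = (-0.313200, 1.400000)
  predictor → (0.962416, -1.232000)
  k2 = (-0.054526, 1.185697)
  → (0.977936, -1.244858)
0.120000: (0.977936, -1.244858)
  k1 = (-0.060344, 1.217392)
  predictor → (0.970695, -1.098771)
  k2 = (0.161806, 1.066572)
  → (0.984024, -1.107820)
(x_1(0.24), x_2(0.24)) ≈ (0.9840, -1.1078)

0.9840, -1.1078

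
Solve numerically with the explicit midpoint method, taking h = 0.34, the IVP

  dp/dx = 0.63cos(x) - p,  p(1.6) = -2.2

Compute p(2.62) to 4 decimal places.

Midpoint: k1 = f(x_n, p_n); k2 = f(x_n + h/2, p_n + (h/2)·k1); p_{n+1} = p_n + h·k2.
x=1.600000, p=-2.200000:
  k1 = f(1.600000, -2.200000) = 2.181604
  k2 = f(1.770000, -1.829127) = 1.704457
  p ← -2.200000 + 0.34·1.704457 = -1.620485
x=1.940000, p=-1.620485:
  k1 = f(1.940000, -1.620485) = 1.393135
  k2 = f(2.110000, -1.383652) = 1.060176
  p ← -1.620485 + 0.34·1.060176 = -1.260025
x=2.280000, p=-1.260025:
  k1 = f(2.280000, -1.260025) = 0.849750
  k2 = f(2.450000, -1.115567) = 0.630321
  p ← -1.260025 + 0.34·0.630321 = -1.045715
p(2.62) ≈ -1.0457

-1.0457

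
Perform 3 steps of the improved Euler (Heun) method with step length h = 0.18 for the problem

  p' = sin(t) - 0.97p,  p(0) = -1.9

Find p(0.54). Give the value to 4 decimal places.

Heun: k1 = f(t_n, p_n); k2 = f(t_n + h, p_n + h·k1); p_{n+1} = p_n + (h/2)·(k1 + k2).
t=0.000000, p=-1.900000:
  k1 = f(0.000000, -1.900000) = 1.843000
  k2 = f(0.180000, -1.568260) = 1.700242
  p ← -1.900000 + (0.18/2)·(1.843000 + 1.700242) = -1.581108
t=0.180000, p=-1.581108:
  k1 = f(0.180000, -1.581108) = 1.712705
  k2 = f(0.360000, -1.272821) = 1.586911
  p ← -1.581108 + (0.18/2)·(1.712705 + 1.586911) = -1.284143
t=0.360000, p=-1.284143:
  k1 = f(0.360000, -1.284143) = 1.597893
  k2 = f(0.540000, -0.996522) = 1.480762
  p ← -1.284143 + (0.18/2)·(1.597893 + 1.480762) = -1.007064
p(0.54) ≈ -1.0071

-1.0071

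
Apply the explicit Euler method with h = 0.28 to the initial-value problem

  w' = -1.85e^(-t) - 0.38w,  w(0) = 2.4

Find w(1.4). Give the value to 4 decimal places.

Euler: w_{n+1} = w_n + h·f(t_n, w_n).
t=0.000000, w=2.400000: f=-2.762000 → w ← 2.400000 + 0.28·(-2.762000) = 1.626640
t=0.280000, w=1.626640: f=-2.016323 → w ← 1.626640 + 0.28·(-2.016323) = 1.062070
t=0.560000, w=1.062070: f=-1.460323 → w ← 1.062070 + 0.28·(-1.460323) = 0.653179
t=0.840000, w=0.653179: f=-1.046873 → w ← 0.653179 + 0.28·(-1.046873) = 0.360055
t=1.120000, w=0.360055: f=-0.740438 → w ← 0.360055 + 0.28·(-0.740438) = 0.152732
w(1.4) ≈ 0.1527

0.1527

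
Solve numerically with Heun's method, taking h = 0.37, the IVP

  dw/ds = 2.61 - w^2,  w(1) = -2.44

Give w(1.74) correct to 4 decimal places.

Heun: k1 = f(s_n, w_n); k2 = f(s_n + h, w_n + h·k1); w_{n+1} = w_n + (h/2)·(k1 + k2).
s=1.000000, w=-2.440000:
  k1 = f(1.000000, -2.440000) = -3.343600
  k2 = f(1.370000, -3.677132) = -10.911300
  w ← -2.440000 + (0.37/2)·(-3.343600 + (-10.911300)) = -5.077156
s=1.370000, w=-5.077156:
  k1 = f(1.370000, -5.077156) = -23.167518
  k2 = f(1.740000, -13.649138) = -183.688968
  w ← -5.077156 + (0.37/2)·(-23.167518 + (-183.688968)) = -43.345606
w(1.74) ≈ -43.3456

-43.3456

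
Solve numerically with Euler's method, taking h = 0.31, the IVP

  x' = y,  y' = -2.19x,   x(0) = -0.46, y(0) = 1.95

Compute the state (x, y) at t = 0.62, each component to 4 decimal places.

Euler on (x,y): x_{n+1} = x_n + h·x', y_{n+1} = y_n + h·y'.
0.000000: (-0.460000, 1.950000); f=(1.950000, 1.007400) → (0.144500, 2.262294)
0.310000: (0.144500, 2.262294); f=(2.262294, -0.316455) → (0.845811, 2.164193)
(x(0.62), y(0.62)) ≈ (0.8458, 2.1642)

0.8458, 2.1642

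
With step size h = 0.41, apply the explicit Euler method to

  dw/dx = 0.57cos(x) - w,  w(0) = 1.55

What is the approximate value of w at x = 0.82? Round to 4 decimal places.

0.8918

Euler: w_{n+1} = w_n + h·f(x_n, w_n).
x=0.000000, w=1.550000: f=-0.980000 → w ← 1.550000 + 0.41·(-0.980000) = 1.148200
x=0.410000, w=1.148200: f=-0.625441 → w ← 1.148200 + 0.41·(-0.625441) = 0.891769
w(0.82) ≈ 0.8918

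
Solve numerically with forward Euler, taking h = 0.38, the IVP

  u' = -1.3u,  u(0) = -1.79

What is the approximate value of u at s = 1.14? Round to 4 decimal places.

-0.2319

Euler: u_{n+1} = u_n + h·f(s_n, u_n).
s=0.000000, u=-1.790000: f=2.327000 → u ← -1.790000 + 0.38·2.327000 = -0.905740
s=0.380000, u=-0.905740: f=1.177462 → u ← -0.905740 + 0.38·1.177462 = -0.458304
s=0.760000, u=-0.458304: f=0.595796 → u ← -0.458304 + 0.38·0.595796 = -0.231902
u(1.14) ≈ -0.2319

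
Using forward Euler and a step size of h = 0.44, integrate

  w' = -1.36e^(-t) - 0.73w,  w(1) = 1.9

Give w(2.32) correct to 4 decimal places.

Euler: w_{n+1} = w_n + h·f(t_n, w_n).
t=1.000000, w=1.900000: f=-1.887316 → w ← 1.900000 + 0.44·(-1.887316) = 1.069581
t=1.440000, w=1.069581: f=-1.103016 → w ← 1.069581 + 0.44·(-1.103016) = 0.584254
t=1.880000, w=0.584254: f=-0.634028 → w ← 0.584254 + 0.44·(-0.634028) = 0.305282
w(2.32) ≈ 0.3053

0.3053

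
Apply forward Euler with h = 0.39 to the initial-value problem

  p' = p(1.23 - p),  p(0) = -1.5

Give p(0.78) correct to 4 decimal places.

Euler: p_{n+1} = p_n + h·f(t_n, p_n).
t=0.000000, p=-1.500000: f=-4.095000 → p ← -1.500000 + 0.39·(-4.095000) = -3.097050
t=0.390000, p=-3.097050: f=-13.401090 → p ← -3.097050 + 0.39·(-13.401090) = -8.323475
p(0.78) ≈ -8.3235

-8.3235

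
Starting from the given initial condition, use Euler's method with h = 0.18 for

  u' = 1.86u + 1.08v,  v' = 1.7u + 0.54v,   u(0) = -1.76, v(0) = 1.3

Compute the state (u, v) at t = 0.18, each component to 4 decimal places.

Euler on (u,v): u_{n+1} = u_n + h·u', v_{n+1} = v_n + h·v'.
0.000000: (-1.760000, 1.300000); f=(-1.869600, -2.290000) → (-2.096528, 0.887800)
(u(0.18), v(0.18)) ≈ (-2.0965, 0.8878)

-2.0965, 0.8878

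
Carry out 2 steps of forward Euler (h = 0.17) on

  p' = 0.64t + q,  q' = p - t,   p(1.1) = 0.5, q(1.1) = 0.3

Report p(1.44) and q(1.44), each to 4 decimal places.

0.8425, 0.0961

Euler on (p,q): p_{n+1} = p_n + h·p', q_{n+1} = q_n + h·q'.
1.100000: (0.500000, 0.300000); f=(1.004000, -0.600000) → (0.670680, 0.198000)
1.270000: (0.670680, 0.198000); f=(1.010800, -0.599320) → (0.842516, 0.096116)
(p(1.44), q(1.44)) ≈ (0.8425, 0.0961)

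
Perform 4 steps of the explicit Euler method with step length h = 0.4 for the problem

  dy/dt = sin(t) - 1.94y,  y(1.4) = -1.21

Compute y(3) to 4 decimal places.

Euler: y_{n+1} = y_n + h·f(t_n, y_n).
t=1.400000, y=-1.210000: f=3.332850 → y ← -1.210000 + 0.4·3.332850 = 0.123140
t=1.800000, y=0.123140: f=0.734956 → y ← 0.123140 + 0.4·0.734956 = 0.417122
t=2.200000, y=0.417122: f=-0.000721 → y ← 0.417122 + 0.4·(-0.000721) = 0.416834
t=2.600000, y=0.416834: f=-0.293157 → y ← 0.416834 + 0.4·(-0.293157) = 0.299571
y(3) ≈ 0.2996

0.2996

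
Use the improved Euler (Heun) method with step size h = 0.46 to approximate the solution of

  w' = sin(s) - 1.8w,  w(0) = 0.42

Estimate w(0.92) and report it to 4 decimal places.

0.3644

Heun: k1 = f(s_n, w_n); k2 = f(s_n + h, w_n + h·k1); w_{n+1} = w_n + (h/2)·(k1 + k2).
s=0.000000, w=0.420000:
  k1 = f(0.000000, 0.420000) = -0.756000
  k2 = f(0.460000, 0.072240) = 0.313916
  w ← 0.420000 + (0.46/2)·(-0.756000 + 0.313916) = 0.318321
s=0.460000, w=0.318321:
  k1 = f(0.460000, 0.318321) = -0.129029
  k2 = f(0.920000, 0.258967) = 0.329460
  w ← 0.318321 + (0.46/2)·(-0.129029 + 0.329460) = 0.364420
w(0.92) ≈ 0.3644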